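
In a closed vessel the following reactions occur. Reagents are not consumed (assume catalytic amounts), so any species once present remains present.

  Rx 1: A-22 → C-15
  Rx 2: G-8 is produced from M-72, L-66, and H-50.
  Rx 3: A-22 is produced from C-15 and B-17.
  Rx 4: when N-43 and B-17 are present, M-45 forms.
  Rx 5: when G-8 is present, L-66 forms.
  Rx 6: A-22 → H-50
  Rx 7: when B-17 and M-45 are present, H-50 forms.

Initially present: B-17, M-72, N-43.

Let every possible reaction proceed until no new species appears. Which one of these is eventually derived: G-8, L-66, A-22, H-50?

N-43 and B-17 present → M-45 forms (Rx 4).
B-17 and M-45 present → H-50 forms (Rx 7).
G-8 would need M-72, L-66, and H-50 (Rx 2), but L-66 never forms. A-22 would need C-15 and B-17 (Rx 3), but C-15 never forms. L-66 would need G-8 (Rx 5), but G-8 never forms.

H-50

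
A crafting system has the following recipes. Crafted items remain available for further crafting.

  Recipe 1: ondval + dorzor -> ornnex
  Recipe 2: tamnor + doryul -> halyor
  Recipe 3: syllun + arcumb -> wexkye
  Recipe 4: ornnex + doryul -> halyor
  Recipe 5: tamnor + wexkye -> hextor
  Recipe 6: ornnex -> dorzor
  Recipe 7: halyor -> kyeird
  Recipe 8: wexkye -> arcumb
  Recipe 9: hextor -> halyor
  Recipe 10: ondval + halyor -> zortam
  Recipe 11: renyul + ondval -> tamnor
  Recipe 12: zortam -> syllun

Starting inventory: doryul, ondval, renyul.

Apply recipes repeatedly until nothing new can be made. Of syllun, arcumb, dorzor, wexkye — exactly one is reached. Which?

Using Recipe 11, renyul and ondval make tamnor.
Using Recipe 2, tamnor and doryul make halyor.
Using Recipe 10, ondval and halyor make zortam.
zortam -> syllun (Recipe 12).
arcumb would need wexkye (Recipe 8), but wexkye is never obtained. dorzor would need ornnex (Recipe 6), but ornnex is never obtained. wexkye would need syllun and arcumb (Recipe 3), but arcumb is never obtained.

syllun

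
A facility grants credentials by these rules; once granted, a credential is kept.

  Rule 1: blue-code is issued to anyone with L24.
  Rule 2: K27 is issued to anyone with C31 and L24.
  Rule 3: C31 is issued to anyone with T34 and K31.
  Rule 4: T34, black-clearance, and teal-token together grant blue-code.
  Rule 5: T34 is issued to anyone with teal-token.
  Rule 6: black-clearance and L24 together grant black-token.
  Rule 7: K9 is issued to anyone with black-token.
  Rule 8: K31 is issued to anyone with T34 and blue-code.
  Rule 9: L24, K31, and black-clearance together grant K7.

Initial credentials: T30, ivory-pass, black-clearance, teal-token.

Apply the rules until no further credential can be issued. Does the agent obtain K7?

No

K7 would need L24, K31, and black-clearance (Rule 9), but L24 is never granted.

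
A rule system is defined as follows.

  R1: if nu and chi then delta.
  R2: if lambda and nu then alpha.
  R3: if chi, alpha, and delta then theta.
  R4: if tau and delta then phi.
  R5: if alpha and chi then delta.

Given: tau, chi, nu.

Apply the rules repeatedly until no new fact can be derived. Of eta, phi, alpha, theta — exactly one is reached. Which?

nu and chi hold, so delta follows (R1).
From tau and delta, R4 gives phi.
theta would need chi, alpha, and delta (R3), but alpha is never established. alpha would need lambda and nu (R2), but lambda is never established. No rule produces eta, and it is not given.

phi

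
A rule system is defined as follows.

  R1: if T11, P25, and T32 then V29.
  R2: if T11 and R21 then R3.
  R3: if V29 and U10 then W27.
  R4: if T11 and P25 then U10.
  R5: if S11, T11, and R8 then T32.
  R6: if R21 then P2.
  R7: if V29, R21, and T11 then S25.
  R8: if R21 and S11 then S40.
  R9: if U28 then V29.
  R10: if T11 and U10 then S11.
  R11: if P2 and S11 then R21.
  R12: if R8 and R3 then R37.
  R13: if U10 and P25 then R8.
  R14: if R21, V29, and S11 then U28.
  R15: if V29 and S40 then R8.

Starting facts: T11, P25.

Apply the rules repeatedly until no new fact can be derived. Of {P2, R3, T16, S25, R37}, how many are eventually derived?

P2 would need R21 (R6), but R21 is never established.
R3 would need T11 and R21 (R2), but R21 is never established.
No rule produces T16, and it is not given.
S25 would need V29, R21, and T11 (R7), but R21 is never established.
R37 would need R8 and R3 (R12), but R3 is never established.
None of the 5 are reached.

0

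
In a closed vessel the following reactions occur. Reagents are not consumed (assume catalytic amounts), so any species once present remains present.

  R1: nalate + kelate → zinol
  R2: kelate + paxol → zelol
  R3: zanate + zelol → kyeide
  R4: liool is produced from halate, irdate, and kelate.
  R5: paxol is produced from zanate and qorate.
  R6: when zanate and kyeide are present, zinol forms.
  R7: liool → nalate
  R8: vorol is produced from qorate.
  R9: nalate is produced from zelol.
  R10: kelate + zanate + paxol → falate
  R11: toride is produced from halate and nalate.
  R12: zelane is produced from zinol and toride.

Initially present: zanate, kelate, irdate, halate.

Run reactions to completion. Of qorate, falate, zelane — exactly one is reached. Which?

zelane

halate, irdate, and kelate present → liool forms (R4).
liool present → nalate forms (R7).
nalate and kelate present → zinol forms (R1).
halate and nalate present → toride forms (R11).
zinol and toride present → zelane forms (R12).
No rule produces qorate, and it is not given. falate would need kelate, zanate, and paxol (R10), but paxol never forms.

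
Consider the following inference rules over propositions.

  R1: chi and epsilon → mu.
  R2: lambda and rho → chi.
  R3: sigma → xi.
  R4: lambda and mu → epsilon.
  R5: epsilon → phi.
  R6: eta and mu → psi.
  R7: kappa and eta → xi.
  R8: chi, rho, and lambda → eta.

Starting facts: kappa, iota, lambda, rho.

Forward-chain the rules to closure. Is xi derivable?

Yes

From lambda and rho, R2 gives chi.
chi, rho, and lambda hold, so eta follows (R8).
kappa and eta hold, so xi follows (R7).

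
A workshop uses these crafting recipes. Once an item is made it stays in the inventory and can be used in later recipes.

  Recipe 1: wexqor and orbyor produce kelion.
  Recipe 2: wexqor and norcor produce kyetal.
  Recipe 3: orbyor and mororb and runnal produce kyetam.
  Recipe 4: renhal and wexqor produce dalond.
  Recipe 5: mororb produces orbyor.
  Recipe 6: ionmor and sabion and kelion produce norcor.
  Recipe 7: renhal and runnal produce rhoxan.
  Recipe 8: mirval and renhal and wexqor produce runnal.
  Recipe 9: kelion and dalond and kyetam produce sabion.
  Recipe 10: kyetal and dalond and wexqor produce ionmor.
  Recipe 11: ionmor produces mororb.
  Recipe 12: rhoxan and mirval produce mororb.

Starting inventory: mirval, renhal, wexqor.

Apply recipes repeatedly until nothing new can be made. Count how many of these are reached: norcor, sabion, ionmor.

1

Using Recipe 8, mirval, renhal, and wexqor make runnal.
Using Recipe 4, renhal and wexqor make dalond.
renhal and runnal → rhoxan (Recipe 7).
Using Recipe 12, rhoxan and mirval make mororb.
Using Recipe 5, mororb makes orbyor.
Using Recipe 1, wexqor and orbyor make kelion.
orbyor and mororb and runnal → kyetam (Recipe 3).
Using Recipe 9, kelion, dalond, and kyetam make sabion.
norcor would need ionmor, sabion, and kelion (Recipe 6), but ionmor is never obtained.
sabion: reached.
ionmor would need kyetal, dalond, and wexqor (Recipe 10), but kyetal is never obtained.
Reached: sabion — 1 of the 3.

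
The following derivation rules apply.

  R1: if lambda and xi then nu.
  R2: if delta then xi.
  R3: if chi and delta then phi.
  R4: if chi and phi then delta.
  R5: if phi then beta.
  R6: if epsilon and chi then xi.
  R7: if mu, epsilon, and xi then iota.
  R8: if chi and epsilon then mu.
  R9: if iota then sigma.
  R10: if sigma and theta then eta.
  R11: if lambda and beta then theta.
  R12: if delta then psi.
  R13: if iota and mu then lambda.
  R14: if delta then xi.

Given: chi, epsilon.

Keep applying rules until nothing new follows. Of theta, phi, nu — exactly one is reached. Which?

nu

From epsilon and chi, R6 gives xi.
chi and epsilon hold, so mu follows (R8).
mu, epsilon, and xi hold, so iota follows (R7).
From iota and mu, R13 gives lambda.
lambda and xi hold, so nu follows (R1).
phi would need chi and delta (R3), but delta is never established. theta would need lambda and beta (R11), but beta is never established.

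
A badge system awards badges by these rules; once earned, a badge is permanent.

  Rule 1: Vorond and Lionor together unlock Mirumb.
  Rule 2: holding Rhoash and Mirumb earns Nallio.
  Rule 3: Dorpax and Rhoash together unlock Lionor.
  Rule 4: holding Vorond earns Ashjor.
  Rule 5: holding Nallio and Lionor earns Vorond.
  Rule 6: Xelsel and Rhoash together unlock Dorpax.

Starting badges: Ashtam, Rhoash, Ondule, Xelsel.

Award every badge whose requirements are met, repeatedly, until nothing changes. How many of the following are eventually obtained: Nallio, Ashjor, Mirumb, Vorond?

Nallio would need Rhoash and Mirumb (Rule 2), but Mirumb is never earned.
Ashjor would need Vorond (Rule 4), but Vorond is never earned.
Mirumb would need Vorond and Lionor (Rule 1), but Vorond is never earned.
Vorond would need Nallio and Lionor (Rule 5), but Nallio is never earned.
None of the 4 are reached.

0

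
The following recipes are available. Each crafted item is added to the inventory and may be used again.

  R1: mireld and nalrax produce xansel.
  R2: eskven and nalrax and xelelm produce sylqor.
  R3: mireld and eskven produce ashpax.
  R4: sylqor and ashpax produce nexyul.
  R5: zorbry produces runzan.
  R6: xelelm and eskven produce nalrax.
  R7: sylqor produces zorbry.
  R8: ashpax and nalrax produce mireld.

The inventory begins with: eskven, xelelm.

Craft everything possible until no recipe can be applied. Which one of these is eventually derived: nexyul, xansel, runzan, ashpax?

Using R6, xelelm and eskven make nalrax.
eskven and nalrax and xelelm → sylqor (R2).
sylqor → zorbry (R7).
zorbry → runzan (R5).
xansel would need mireld and nalrax (R1), but mireld is never obtained. ashpax would need mireld and eskven (R3), but mireld is never obtained. nexyul would need sylqor and ashpax (R4), but ashpax is never obtained.

runzan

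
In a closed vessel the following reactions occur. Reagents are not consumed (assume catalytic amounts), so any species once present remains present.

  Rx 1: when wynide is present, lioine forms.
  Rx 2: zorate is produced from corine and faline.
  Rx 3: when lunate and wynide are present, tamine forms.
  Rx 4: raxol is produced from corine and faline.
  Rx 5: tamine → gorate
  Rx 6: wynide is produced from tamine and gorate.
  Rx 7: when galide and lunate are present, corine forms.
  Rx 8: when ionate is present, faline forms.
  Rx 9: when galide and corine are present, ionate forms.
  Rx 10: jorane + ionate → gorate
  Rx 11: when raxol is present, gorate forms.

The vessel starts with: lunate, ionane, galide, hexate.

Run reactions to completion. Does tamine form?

No

tamine would need lunate and wynide (Rx 3), but wynide never forms.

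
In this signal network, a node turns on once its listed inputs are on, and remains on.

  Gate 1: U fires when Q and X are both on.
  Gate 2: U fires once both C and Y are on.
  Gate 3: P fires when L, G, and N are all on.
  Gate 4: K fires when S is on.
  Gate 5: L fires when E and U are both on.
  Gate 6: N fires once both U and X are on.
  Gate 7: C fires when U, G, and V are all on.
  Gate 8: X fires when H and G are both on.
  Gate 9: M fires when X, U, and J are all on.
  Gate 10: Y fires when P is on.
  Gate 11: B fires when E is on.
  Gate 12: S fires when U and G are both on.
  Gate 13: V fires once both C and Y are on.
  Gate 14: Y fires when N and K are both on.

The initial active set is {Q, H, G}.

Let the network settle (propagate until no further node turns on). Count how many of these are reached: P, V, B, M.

0

P would need L, G, and N (Gate 3), but L never turns on.
V would need C and Y (Gate 13), but C never turns on.
B would need E (Gate 11), but E never turns on.
M would need X, U, and J (Gate 9), but J never turns on.
None of the 4 are reached.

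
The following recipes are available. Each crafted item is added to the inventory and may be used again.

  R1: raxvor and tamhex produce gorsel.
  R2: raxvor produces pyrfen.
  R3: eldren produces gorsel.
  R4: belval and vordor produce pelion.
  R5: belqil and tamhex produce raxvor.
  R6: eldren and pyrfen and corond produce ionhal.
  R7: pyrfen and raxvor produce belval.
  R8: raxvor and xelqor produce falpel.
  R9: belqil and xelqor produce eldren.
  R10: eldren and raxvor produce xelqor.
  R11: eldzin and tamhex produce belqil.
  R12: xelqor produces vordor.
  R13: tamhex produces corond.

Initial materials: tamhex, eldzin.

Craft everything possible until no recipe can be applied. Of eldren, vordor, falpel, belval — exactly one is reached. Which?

eldzin and tamhex → belqil (R11).
belqil and tamhex → raxvor (R5).
raxvor → pyrfen (R2).
pyrfen and raxvor → belval (R7).
eldren would need belqil and xelqor (R9), but xelqor is never obtained. vordor would need xelqor (R12), but xelqor is never obtained. falpel would need raxvor and xelqor (R8), but xelqor is never obtained.

belval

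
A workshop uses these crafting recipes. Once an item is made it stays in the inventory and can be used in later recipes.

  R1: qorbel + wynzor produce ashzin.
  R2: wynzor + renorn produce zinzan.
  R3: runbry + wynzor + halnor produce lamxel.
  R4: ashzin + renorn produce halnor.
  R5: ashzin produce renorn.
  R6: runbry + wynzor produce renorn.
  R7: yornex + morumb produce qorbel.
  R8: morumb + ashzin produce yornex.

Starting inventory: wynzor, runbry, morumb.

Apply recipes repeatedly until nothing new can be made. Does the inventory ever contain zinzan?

Yes

runbry + wynzor → renorn (R6).
Using R2, wynzor and renorn make zinzan.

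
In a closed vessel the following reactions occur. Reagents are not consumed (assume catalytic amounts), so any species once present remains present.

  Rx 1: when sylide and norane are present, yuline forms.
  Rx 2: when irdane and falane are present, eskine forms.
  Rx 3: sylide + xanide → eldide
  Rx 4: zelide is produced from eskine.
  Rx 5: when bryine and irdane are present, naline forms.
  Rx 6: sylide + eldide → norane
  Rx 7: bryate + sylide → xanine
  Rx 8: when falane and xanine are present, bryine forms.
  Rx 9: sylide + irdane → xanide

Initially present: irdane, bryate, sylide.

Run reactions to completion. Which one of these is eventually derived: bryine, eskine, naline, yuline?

sylide and irdane present → xanide forms (Rx 9).
sylide and xanide present → eldide forms (Rx 3).
sylide and eldide present → norane forms (Rx 6).
sylide and norane present → yuline forms (Rx 1).
bryine would need falane and xanine (Rx 8), but falane never forms. eskine would need irdane and falane (Rx 2), but falane never forms. naline would need bryine and irdane (Rx 5), but bryine never forms.

yuline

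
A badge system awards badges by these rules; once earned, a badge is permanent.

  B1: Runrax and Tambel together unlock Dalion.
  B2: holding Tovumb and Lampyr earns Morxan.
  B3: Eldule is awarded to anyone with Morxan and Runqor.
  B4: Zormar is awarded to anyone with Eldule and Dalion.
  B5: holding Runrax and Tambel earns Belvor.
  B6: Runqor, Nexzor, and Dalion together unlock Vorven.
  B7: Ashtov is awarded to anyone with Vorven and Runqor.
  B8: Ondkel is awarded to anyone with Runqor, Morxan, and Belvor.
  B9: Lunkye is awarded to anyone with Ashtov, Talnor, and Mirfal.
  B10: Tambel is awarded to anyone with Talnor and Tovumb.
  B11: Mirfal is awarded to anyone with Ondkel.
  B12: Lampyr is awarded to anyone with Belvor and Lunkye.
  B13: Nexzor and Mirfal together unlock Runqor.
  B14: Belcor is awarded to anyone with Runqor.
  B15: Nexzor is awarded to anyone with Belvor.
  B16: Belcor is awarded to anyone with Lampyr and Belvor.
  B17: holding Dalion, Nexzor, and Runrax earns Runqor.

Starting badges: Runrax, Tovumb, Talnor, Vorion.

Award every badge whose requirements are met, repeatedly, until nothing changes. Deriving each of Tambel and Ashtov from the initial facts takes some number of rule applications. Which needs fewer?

Tambel

Tambel: With Talnor and Tovumb, Tambel is earned (B10). [1 rule application]
Ashtov: With Talnor and Tovumb, Tambel is earned (B10). With Runrax and Tambel, Belvor is earned (B5). With Runrax and Tambel, Dalion is earned (B1). With Belvor, Nexzor is earned (B15). With Dalion, Nexzor, and Runrax, Runqor is earned (B17). With Runqor, Nexzor, and Dalion, Vorven is earned (B6). With Vorven and Runqor, Ashtov is earned (B7). [7 rule applications]
Tambel needs fewer.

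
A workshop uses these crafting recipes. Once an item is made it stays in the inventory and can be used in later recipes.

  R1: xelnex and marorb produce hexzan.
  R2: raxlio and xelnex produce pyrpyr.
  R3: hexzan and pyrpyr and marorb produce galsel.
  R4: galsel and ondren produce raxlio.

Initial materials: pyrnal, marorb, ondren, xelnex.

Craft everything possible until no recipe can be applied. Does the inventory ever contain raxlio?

No

raxlio would need galsel and ondren (R4), but galsel is never obtained.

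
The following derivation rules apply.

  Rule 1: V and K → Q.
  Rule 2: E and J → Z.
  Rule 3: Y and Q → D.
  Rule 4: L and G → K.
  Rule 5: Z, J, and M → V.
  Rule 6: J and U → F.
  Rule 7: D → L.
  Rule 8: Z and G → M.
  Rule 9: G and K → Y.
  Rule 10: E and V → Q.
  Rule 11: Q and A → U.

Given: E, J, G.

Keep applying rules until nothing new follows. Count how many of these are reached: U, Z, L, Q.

From E and J, Rule 2 gives Z.
From Z and G, Rule 8 gives M.
From Z, J, and M, Rule 5 gives V.
From E and V, Rule 10 gives Q.
U would need Q and A (Rule 11), but A is never established.
Z: reached.
L would need D (Rule 7), but D is never established.
Q: reached.
Reached: Z and Q — 2 of the 4.

2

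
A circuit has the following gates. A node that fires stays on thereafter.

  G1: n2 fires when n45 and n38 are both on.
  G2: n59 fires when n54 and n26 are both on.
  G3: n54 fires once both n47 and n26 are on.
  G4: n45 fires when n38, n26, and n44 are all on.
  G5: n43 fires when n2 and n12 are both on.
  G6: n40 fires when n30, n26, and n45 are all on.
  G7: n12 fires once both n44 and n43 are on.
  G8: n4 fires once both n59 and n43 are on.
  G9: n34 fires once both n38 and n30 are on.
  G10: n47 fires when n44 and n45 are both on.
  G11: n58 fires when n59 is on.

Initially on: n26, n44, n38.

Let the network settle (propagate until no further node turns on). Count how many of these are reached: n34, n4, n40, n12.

n34 would need n38 and n30 (G9), but n30 never turns on.
n4 would need n59 and n43 (G8), but n43 never turns on.
n40 would need n30, n26, and n45 (G6), but n30 never turns on.
n12 would need n44 and n43 (G7), but n43 never turns on.
None of the 4 are reached.

0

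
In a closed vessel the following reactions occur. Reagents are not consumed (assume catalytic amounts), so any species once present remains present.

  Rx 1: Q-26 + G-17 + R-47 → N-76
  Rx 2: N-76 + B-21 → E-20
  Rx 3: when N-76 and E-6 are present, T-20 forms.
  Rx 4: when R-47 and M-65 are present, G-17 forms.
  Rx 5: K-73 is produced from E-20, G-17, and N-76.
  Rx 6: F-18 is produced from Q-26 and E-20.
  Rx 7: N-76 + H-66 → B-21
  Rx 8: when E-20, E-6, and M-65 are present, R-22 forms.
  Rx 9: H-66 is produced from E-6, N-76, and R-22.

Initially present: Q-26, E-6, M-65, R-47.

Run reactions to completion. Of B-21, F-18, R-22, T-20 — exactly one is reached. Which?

T-20

R-47 and M-65 present → G-17 forms (Rx 4).
Q-26, G-17, and R-47 present → N-76 forms (Rx 1).
N-76 and E-6 present → T-20 forms (Rx 3).
R-22 would need E-20, E-6, and M-65 (Rx 8), but E-20 never forms. B-21 would need N-76 and H-66 (Rx 7), but H-66 never forms. F-18 would need Q-26 and E-20 (Rx 6), but E-20 never forms.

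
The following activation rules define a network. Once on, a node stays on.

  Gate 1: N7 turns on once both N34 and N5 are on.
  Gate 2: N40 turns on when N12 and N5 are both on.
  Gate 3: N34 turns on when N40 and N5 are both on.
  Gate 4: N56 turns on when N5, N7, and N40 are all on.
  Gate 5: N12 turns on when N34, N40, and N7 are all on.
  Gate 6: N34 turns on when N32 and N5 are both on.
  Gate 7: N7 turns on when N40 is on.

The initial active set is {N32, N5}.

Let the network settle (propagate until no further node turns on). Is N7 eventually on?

Gate 6: N32 and N5 on → N34 on.
N34 and N5 are on, so N7 turns on (Gate 1).

Yes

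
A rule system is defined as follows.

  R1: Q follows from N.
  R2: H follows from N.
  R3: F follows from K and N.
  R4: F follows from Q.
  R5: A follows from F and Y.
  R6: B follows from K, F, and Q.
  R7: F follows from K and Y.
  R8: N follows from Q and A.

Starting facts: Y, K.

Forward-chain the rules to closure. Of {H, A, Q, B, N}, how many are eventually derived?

1

K and Y hold, so F follows (R7).
F and Y hold, so A follows (R5).
H would need N (R2), but N is never established.
A: reached.
Q would need N (R1), but N is never established.
B would need K, F, and Q (R6), but Q is never established.
N would need Q and A (R8), but Q is never established.
Reached: A — 1 of the 5.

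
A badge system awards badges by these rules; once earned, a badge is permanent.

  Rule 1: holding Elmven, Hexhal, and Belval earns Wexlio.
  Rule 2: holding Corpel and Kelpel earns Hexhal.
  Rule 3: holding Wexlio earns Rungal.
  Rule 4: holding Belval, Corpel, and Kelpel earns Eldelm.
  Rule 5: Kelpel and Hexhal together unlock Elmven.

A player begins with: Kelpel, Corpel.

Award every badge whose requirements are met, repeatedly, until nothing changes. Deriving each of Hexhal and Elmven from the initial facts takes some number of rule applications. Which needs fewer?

Hexhal

Hexhal: With Corpel and Kelpel, Hexhal is earned (Rule 2). [1 rule application]
Elmven: With Corpel and Kelpel, Hexhal is earned (Rule 2). With Kelpel and Hexhal, Elmven is earned (Rule 5). [2 rule applications]
Hexhal needs fewer.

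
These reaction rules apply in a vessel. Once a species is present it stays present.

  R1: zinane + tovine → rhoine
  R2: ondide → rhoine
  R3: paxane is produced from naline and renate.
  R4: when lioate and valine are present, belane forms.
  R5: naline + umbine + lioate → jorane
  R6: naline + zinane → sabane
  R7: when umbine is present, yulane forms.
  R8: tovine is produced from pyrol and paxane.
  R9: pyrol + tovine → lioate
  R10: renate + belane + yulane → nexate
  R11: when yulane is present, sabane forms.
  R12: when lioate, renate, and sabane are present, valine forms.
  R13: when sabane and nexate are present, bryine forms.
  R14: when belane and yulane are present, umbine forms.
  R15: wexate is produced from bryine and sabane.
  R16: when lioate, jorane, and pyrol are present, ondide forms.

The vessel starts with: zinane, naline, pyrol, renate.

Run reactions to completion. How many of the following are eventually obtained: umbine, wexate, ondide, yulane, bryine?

0

umbine would need belane and yulane (R14), but yulane never forms.
wexate would need bryine and sabane (R15), but bryine never forms.
ondide would need lioate, jorane, and pyrol (R16), but jorane never forms.
yulane would need umbine (R7), but umbine never forms.
bryine would need sabane and nexate (R13), but nexate never forms.
None of the 5 are reached.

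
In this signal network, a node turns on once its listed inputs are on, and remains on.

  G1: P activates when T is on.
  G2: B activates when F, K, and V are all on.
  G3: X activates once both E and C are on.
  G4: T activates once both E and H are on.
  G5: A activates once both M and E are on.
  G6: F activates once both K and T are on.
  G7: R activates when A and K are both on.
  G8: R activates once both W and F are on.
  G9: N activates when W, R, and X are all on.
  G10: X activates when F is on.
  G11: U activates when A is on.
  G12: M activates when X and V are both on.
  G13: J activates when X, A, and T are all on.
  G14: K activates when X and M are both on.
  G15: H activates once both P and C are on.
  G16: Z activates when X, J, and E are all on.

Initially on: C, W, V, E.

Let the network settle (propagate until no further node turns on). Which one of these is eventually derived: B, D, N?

E and C are on, so X activates (G3).
G12: X and V on → M on.
X and M are on, so K activates (G14).
M and E are on, so A activates (G5).
G7: A and K on → R on.
G9: W, R, and X on → N on.
No rule produces D, and it is not given. B would need F, K, and V (G2), but F never turns on.

N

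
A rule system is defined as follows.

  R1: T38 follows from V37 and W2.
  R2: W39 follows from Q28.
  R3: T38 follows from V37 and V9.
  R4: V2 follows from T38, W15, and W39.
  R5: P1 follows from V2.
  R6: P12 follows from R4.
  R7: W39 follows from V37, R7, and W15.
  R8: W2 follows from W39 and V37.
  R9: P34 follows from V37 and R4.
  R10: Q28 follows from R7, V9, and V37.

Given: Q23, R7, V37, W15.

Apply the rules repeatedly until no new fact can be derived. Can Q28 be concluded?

Q28 would need R7, V9, and V37 (R10), but V9 is never established.

No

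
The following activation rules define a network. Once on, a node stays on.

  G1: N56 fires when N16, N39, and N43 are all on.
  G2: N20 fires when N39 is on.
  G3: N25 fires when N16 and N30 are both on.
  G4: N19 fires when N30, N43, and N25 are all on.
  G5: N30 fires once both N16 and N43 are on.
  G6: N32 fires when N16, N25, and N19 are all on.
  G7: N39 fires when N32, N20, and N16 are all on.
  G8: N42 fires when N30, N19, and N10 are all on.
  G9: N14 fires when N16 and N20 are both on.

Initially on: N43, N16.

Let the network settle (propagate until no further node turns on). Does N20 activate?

No

N20 would need N39 (G2), but N39 never turns on.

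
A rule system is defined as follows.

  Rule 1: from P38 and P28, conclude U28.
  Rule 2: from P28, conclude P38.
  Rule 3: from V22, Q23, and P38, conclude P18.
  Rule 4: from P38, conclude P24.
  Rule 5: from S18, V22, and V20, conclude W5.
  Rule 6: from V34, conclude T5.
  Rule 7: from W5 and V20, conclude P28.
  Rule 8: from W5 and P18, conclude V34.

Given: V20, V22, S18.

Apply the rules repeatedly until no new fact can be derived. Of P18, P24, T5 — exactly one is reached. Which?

P24

From S18, V22, and V20, Rule 5 gives W5.
W5 and V20 hold, so P28 follows (Rule 7).
P28 holds, so P38 follows (Rule 2).
From P38, Rule 4 gives P24.
P18 would need V22, Q23, and P38 (Rule 3), but Q23 is never established. T5 would need V34 (Rule 6), but V34 is never established.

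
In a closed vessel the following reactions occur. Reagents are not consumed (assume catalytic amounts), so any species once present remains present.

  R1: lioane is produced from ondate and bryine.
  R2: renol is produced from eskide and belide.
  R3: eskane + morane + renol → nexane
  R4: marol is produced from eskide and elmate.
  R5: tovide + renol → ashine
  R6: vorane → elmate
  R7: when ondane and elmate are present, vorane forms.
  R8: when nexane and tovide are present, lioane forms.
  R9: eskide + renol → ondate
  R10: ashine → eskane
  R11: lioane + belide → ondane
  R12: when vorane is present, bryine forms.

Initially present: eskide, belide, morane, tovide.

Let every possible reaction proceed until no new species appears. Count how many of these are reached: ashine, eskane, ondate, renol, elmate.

4

eskide and belide present → renol forms (R2).
eskide and renol present → ondate forms (R9).
tovide and renol present → ashine forms (R5).
ashine present → eskane forms (R10).
ashine: reached.
eskane: reached.
ondate: reached.
renol: reached.
elmate would need vorane (R6), but vorane never forms.
Reached: ashine, eskane, ondate, and renol — 4 of the 5.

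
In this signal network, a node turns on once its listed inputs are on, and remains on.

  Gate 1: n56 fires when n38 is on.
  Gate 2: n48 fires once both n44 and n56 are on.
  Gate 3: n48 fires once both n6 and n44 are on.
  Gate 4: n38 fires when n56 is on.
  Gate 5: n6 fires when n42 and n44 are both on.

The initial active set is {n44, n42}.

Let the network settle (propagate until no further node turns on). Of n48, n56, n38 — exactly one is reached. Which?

n48

n42 and n44 are on, so n6 fires (Gate 5).
Gate 3: n6 and n44 on → n48 on.
n56 would need n38 (Gate 1), but n38 never turns on. n38 would need n56 (Gate 4), but n56 never turns on.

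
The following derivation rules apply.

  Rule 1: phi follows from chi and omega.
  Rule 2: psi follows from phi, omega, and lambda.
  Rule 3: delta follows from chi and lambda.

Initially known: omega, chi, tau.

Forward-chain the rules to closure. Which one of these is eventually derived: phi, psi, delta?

phi

chi and omega hold, so phi follows (Rule 1).
delta would need chi and lambda (Rule 3), but lambda is never established. psi would need phi, omega, and lambda (Rule 2), but lambda is never established.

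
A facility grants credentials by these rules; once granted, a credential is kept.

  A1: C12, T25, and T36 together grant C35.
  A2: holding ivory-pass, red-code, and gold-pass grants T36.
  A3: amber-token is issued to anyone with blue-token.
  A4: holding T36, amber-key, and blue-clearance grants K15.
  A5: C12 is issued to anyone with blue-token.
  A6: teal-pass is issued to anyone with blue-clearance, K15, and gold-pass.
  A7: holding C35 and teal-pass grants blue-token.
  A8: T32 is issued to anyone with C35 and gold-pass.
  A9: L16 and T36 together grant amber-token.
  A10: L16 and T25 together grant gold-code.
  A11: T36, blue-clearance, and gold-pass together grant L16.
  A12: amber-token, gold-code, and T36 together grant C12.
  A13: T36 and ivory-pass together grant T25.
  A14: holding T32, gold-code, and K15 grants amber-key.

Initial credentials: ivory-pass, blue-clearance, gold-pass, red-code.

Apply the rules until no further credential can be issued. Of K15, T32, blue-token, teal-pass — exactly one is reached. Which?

T32

Holding ivory-pass, red-code, and gold-pass grants T36 (A2).
Holding T36, blue-clearance, and gold-pass grants L16 (A11).
Holding T36 and ivory-pass grants T25 (A13).
Holding L16 and T36 grants amber-token (A9).
Holding L16 and T25 grants gold-code (A10).
Holding amber-token, gold-code, and T36 grants C12 (A12).
Holding C12, T25, and T36 grants C35 (A1).
Holding C35 and gold-pass grants T32 (A8).
K15 would need T36, amber-key, and blue-clearance (A4), but amber-key is never granted. blue-token would need C35 and teal-pass (A7), but teal-pass is never granted. teal-pass would need blue-clearance, K15, and gold-pass (A6), but K15 is never granted.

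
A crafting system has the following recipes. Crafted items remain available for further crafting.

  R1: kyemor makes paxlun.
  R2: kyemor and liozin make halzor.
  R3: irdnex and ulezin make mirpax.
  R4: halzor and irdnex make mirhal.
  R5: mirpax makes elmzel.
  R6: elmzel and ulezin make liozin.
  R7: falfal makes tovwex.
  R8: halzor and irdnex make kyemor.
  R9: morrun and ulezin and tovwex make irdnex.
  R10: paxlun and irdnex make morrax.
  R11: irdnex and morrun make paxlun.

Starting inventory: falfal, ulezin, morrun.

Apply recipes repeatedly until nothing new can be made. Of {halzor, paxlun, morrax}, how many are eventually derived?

2

Using R7, falfal makes tovwex.
Using R9, morrun, ulezin, and tovwex make irdnex.
irdnex and morrun → paxlun (R11).
Using R10, paxlun and irdnex make morrax.
halzor would need kyemor and liozin (R2), but kyemor is never obtained.
paxlun: reached.
morrax: reached.
Reached: paxlun and morrax — 2 of the 3.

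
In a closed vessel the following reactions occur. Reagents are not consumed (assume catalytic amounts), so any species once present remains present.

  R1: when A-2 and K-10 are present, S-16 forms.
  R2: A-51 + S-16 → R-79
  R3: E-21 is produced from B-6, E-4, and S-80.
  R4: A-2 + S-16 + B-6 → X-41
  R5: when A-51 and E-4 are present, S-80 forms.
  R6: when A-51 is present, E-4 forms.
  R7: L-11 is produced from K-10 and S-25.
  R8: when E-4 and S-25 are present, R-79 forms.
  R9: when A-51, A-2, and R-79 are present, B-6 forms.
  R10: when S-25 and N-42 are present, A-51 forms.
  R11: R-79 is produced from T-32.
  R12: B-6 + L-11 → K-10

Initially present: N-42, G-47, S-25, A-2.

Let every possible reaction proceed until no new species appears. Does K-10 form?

K-10 would need B-6 and L-11 (R12), but L-11 never forms.

No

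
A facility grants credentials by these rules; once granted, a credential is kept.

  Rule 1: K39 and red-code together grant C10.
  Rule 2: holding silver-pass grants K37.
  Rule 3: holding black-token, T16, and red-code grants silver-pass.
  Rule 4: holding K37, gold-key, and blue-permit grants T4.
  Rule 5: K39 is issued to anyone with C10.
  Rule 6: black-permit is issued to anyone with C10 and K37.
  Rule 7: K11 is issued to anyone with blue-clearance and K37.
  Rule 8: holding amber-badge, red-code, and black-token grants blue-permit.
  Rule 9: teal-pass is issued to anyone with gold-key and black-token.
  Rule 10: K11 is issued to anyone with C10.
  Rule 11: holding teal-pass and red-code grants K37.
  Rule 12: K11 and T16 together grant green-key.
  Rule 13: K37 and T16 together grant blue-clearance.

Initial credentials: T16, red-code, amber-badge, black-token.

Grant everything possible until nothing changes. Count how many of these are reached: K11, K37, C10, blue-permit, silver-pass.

Holding black-token, T16, and red-code grants silver-pass (Rule 3).
Holding amber-badge, red-code, and black-token grants blue-permit (Rule 8).
Holding silver-pass grants K37 (Rule 2).
Holding K37 and T16 grants blue-clearance (Rule 13).
Holding blue-clearance and K37 grants K11 (Rule 7).
K11: reached.
K37: reached.
C10 would need K39 and red-code (Rule 1), but K39 is never granted.
blue-permit: reached.
silver-pass: reached.
Reached: K11, K37, blue-permit, and silver-pass — 4 of the 5.

4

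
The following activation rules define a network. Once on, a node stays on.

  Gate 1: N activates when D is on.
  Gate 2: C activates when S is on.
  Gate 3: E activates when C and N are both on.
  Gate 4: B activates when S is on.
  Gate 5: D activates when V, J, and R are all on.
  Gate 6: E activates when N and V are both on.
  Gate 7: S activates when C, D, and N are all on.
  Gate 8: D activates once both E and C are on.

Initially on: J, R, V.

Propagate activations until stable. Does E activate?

V, J, and R are on, so D activates (Gate 5).
D is on, so N activates (Gate 1).
N and V are on, so E activates (Gate 6).

Yes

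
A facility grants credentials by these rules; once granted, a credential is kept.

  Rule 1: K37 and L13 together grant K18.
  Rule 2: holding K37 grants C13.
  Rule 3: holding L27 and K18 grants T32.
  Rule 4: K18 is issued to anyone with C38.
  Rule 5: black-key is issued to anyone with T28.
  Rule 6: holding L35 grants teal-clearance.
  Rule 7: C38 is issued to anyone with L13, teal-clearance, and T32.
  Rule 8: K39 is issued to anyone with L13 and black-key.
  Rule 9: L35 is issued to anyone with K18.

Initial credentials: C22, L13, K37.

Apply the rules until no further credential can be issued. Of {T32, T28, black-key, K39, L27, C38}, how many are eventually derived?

0

T32 would need L27 and K18 (Rule 3), but L27 is never granted.
No rule produces T28, and it is not given.
black-key would need T28 (Rule 5), but T28 is never granted.
K39 would need L13 and black-key (Rule 8), but black-key is never granted.
No rule produces L27, and it is not given.
C38 would need L13, teal-clearance, and T32 (Rule 7), but T32 is never granted.
None of the 6 are reached.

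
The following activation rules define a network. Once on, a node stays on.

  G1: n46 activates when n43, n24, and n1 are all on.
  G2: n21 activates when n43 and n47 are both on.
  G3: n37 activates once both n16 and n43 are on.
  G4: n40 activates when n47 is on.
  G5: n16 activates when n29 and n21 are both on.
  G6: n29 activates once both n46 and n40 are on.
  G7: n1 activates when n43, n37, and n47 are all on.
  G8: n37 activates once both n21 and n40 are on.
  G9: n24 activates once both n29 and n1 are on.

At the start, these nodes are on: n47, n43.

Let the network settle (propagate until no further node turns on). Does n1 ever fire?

Yes

n43 and n47 are on, so n21 activates (G2).
G4: n47 on → n40 on.
G8: n21 and n40 on → n37 on.
G7: n43, n37, and n47 on → n1 on.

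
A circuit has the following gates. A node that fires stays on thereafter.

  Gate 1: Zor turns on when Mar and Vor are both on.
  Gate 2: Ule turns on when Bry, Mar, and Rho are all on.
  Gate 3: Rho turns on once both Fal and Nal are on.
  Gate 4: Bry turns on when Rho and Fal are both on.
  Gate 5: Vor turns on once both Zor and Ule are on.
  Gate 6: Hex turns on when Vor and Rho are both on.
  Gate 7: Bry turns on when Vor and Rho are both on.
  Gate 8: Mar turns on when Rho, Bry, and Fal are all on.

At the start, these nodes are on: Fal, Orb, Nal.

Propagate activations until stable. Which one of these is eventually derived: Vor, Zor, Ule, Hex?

Fal and Nal are on, so Rho turns on (Gate 3).
Gate 4: Rho and Fal on → Bry on.
Gate 8: Rho, Bry, and Fal on → Mar on.
Bry, Mar, and Rho are on, so Ule turns on (Gate 2).
Vor would need Zor and Ule (Gate 5), but Zor never turns on. Zor would need Mar and Vor (Gate 1), but Vor never turns on. Hex would need Vor and Rho (Gate 6), but Vor never turns on.

Ule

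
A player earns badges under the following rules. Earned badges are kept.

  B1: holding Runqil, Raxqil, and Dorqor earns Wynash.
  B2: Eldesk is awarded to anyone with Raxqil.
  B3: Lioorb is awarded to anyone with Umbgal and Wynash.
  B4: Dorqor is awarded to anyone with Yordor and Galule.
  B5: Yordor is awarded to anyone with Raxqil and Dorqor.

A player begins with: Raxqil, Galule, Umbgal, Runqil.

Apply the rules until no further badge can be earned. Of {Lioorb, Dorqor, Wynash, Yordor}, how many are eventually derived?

Lioorb would need Umbgal and Wynash (B3), but Wynash is never earned.
Dorqor would need Yordor and Galule (B4), but Yordor is never earned.
Wynash would need Runqil, Raxqil, and Dorqor (B1), but Dorqor is never earned.
Yordor would need Raxqil and Dorqor (B5), but Dorqor is never earned.
None of the 4 are reached.

0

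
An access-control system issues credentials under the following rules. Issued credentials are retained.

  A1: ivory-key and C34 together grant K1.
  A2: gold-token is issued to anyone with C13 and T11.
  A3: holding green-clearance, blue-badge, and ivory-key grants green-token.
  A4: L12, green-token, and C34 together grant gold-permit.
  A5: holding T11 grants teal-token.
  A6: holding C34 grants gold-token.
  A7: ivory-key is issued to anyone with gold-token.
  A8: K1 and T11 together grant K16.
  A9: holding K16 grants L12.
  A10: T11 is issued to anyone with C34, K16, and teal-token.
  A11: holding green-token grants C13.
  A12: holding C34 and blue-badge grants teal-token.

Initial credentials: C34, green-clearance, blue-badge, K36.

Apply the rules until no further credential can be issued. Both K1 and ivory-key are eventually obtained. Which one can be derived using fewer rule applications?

ivory-key: Holding C34 grants gold-token (A6). Holding gold-token grants ivory-key (A7). [2 rule applications]
K1: Holding C34 grants gold-token (A6). Holding gold-token grants ivory-key (A7). Holding ivory-key and C34 grants K1 (A1). [3 rule applications]
ivory-key needs fewer.

ivory-key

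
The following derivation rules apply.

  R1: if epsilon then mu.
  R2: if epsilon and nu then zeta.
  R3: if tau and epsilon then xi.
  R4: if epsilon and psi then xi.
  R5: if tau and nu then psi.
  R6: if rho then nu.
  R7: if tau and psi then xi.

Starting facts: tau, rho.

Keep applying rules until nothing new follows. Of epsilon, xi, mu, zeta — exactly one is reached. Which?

From rho, R6 gives nu.
tau and nu hold, so psi follows (R5).
tau and psi hold, so xi follows (R7).
No rule produces epsilon, and it is not given. mu would need epsilon (R1), but epsilon is never established. zeta would need epsilon and nu (R2), but epsilon is never established.

xi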